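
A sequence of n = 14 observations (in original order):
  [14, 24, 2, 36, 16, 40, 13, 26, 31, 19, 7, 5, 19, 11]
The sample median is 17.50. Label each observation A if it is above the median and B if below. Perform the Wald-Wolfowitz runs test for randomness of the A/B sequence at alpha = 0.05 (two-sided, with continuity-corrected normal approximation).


Step 1: Compute median = 17.50; label A = above, B = below.
Labels in order: BABABABAAABBAB  (n_A = 7, n_B = 7)
Step 2: Count runs R = 11.
Step 3: Under H0 (random ordering), E[R] = 2*n_A*n_B/(n_A+n_B) + 1 = 2*7*7/14 + 1 = 8.0000.
        Var[R] = 2*n_A*n_B*(2*n_A*n_B - n_A - n_B) / ((n_A+n_B)^2 * (n_A+n_B-1)) = 8232/2548 = 3.2308.
        SD[R] = 1.7974.
Step 4: Continuity-corrected z = (R - 0.5 - E[R]) / SD[R] = (11 - 0.5 - 8.0000) / 1.7974 = 1.3909.
Step 5: Two-sided p-value via normal approximation = 2*(1 - Phi(|z|)) = 0.164264.
Step 6: alpha = 0.05. fail to reject H0.

R = 11, z = 1.3909, p = 0.164264, fail to reject H0.


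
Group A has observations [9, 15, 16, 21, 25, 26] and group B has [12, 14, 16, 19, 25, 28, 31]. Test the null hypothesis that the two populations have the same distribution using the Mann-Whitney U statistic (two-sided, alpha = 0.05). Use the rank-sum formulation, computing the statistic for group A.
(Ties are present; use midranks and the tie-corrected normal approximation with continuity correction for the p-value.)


Step 1: Combine and sort all 13 observations; assign midranks.
sorted (value, group): (9,X), (12,Y), (14,Y), (15,X), (16,X), (16,Y), (19,Y), (21,X), (25,X), (25,Y), (26,X), (28,Y), (31,Y)
ranks: 9->1, 12->2, 14->3, 15->4, 16->5.5, 16->5.5, 19->7, 21->8, 25->9.5, 25->9.5, 26->11, 28->12, 31->13
Step 2: Rank sum for X: R1 = 1 + 4 + 5.5 + 8 + 9.5 + 11 = 39.
Step 3: U_X = R1 - n1(n1+1)/2 = 39 - 6*7/2 = 39 - 21 = 18.
       U_Y = n1*n2 - U_X = 42 - 18 = 24.
Step 4: Ties are present, so use the tie-corrected normal approximation (with continuity correction) for the p-value.
Step 5: p-value = 0.720247; compare to alpha = 0.05. fail to reject H0.

U_X = 18, p = 0.720247, fail to reject H0 at alpha = 0.05.


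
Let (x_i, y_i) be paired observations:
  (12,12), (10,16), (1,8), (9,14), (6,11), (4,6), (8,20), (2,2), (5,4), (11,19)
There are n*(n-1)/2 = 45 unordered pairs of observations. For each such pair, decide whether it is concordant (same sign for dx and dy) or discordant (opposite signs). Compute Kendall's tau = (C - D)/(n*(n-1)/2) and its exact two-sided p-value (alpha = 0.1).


Step 1: Enumerate the 45 unordered pairs (i,j) with i<j and classify each by sign(x_j-x_i) * sign(y_j-y_i).
  (1,2):dx=-2,dy=+4->D; (1,3):dx=-11,dy=-4->C; (1,4):dx=-3,dy=+2->D; (1,5):dx=-6,dy=-1->C
  (1,6):dx=-8,dy=-6->C; (1,7):dx=-4,dy=+8->D; (1,8):dx=-10,dy=-10->C; (1,9):dx=-7,dy=-8->C
  (1,10):dx=-1,dy=+7->D; (2,3):dx=-9,dy=-8->C; (2,4):dx=-1,dy=-2->C; (2,5):dx=-4,dy=-5->C
  (2,6):dx=-6,dy=-10->C; (2,7):dx=-2,dy=+4->D; (2,8):dx=-8,dy=-14->C; (2,9):dx=-5,dy=-12->C
  (2,10):dx=+1,dy=+3->C; (3,4):dx=+8,dy=+6->C; (3,5):dx=+5,dy=+3->C; (3,6):dx=+3,dy=-2->D
  (3,7):dx=+7,dy=+12->C; (3,8):dx=+1,dy=-6->D; (3,9):dx=+4,dy=-4->D; (3,10):dx=+10,dy=+11->C
  (4,5):dx=-3,dy=-3->C; (4,6):dx=-5,dy=-8->C; (4,7):dx=-1,dy=+6->D; (4,8):dx=-7,dy=-12->C
  (4,9):dx=-4,dy=-10->C; (4,10):dx=+2,dy=+5->C; (5,6):dx=-2,dy=-5->C; (5,7):dx=+2,dy=+9->C
  (5,8):dx=-4,dy=-9->C; (5,9):dx=-1,dy=-7->C; (5,10):dx=+5,dy=+8->C; (6,7):dx=+4,dy=+14->C
  (6,8):dx=-2,dy=-4->C; (6,9):dx=+1,dy=-2->D; (6,10):dx=+7,dy=+13->C; (7,8):dx=-6,dy=-18->C
  (7,9):dx=-3,dy=-16->C; (7,10):dx=+3,dy=-1->D; (8,9):dx=+3,dy=+2->C; (8,10):dx=+9,dy=+17->C
  (9,10):dx=+6,dy=+15->C
Step 2: C = 34, D = 11, total pairs = 45.
Step 3: tau = (C - D)/(n(n-1)/2) = (34 - 11)/45 = 0.511111.
Step 4: Exact two-sided p-value (enumerate n! = 3628800 permutations of y under H0): p = 0.046623.
Step 5: alpha = 0.1. reject H0.

tau_b = 0.5111 (C=34, D=11), p = 0.046623, reject H0.


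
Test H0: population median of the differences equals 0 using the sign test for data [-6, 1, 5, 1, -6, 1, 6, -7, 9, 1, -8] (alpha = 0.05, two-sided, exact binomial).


Step 1: Discard zero differences. Original n = 11; n_eff = number of nonzero differences = 11.
Nonzero differences (with sign): -6, +1, +5, +1, -6, +1, +6, -7, +9, +1, -8
Step 2: Count signs: positive = 7, negative = 4.
Step 3: Under H0: P(positive) = 0.5, so the number of positives S ~ Bin(11, 0.5).
Step 4: Two-sided exact p-value = sum of Bin(11,0.5) probabilities at or below the observed probability = 0.548828.
Step 5: alpha = 0.05. fail to reject H0.

n_eff = 11, pos = 7, neg = 4, p = 0.548828, fail to reject H0.


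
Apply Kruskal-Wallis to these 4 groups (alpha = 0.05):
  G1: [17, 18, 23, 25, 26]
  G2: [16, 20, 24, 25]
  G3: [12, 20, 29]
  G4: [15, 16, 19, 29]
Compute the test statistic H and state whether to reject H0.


Step 1: Combine all N = 16 observations and assign midranks.
sorted (value, group, rank): (12,G3,1), (15,G4,2), (16,G2,3.5), (16,G4,3.5), (17,G1,5), (18,G1,6), (19,G4,7), (20,G2,8.5), (20,G3,8.5), (23,G1,10), (24,G2,11), (25,G1,12.5), (25,G2,12.5), (26,G1,14), (29,G3,15.5), (29,G4,15.5)
Step 2: Sum ranks within each group.
R_1 = 47.5 (n_1 = 5)
R_2 = 35.5 (n_2 = 4)
R_3 = 25 (n_3 = 3)
R_4 = 28 (n_4 = 4)
Step 3: H = 12/(N(N+1)) * sum(R_i^2/n_i) - 3(N+1)
     = 12/(16*17) * (47.5^2/5 + 35.5^2/4 + 25^2/3 + 28^2/4) - 3*17
     = 0.044118 * 1170.65 - 51
     = 0.646140.
Step 4: Ties present; correction factor C = 1 - 24/(16^3 - 16) = 0.994118. Corrected H = 0.646140 / 0.994118 = 0.649963.
Step 5: Under H0, H ~ chi^2(3); p-value = 0.884905.
Step 6: alpha = 0.05. fail to reject H0.

H = 0.6500, df = 3, p = 0.884905, fail to reject H0.


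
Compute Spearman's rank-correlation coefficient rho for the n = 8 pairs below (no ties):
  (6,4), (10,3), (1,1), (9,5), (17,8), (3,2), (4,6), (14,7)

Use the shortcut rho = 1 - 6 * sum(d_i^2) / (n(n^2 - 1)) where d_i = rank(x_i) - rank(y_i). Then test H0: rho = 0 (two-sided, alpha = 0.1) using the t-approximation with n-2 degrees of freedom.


Step 1: Rank x and y separately (midranks; no ties here).
rank(x): 6->4, 10->6, 1->1, 9->5, 17->8, 3->2, 4->3, 14->7
rank(y): 4->4, 3->3, 1->1, 5->5, 8->8, 2->2, 6->6, 7->7
Step 2: d_i = R_x(i) - R_y(i); compute d_i^2.
  (4-4)^2=0, (6-3)^2=9, (1-1)^2=0, (5-5)^2=0, (8-8)^2=0, (2-2)^2=0, (3-6)^2=9, (7-7)^2=0
sum(d^2) = 18.
Step 3: rho = 1 - 6*18 / (8*(8^2 - 1)) = 1 - 108/504 = 0.785714.
Step 4: Under H0, t = rho * sqrt((n-2)/(1-rho^2)) = 3.1113 ~ t(6).
Step 5: Two-sided p-value from the t-distribution with 6 df = 0.020815.
Step 6: alpha = 0.1. reject H0.

rho = 0.7857, p = 0.020815, reject H0 at alpha = 0.1.


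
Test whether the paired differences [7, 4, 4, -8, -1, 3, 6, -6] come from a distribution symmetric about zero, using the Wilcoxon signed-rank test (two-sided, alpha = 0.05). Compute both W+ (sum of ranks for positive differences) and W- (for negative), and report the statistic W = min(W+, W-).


Step 1: Drop any zero differences (none here) and take |d_i|.
|d| = [7, 4, 4, 8, 1, 3, 6, 6]
Step 2: Midrank |d_i| (ties get averaged ranks).
ranks: |7|->7, |4|->3.5, |4|->3.5, |8|->8, |1|->1, |3|->2, |6|->5.5, |6|->5.5
Step 3: Attach original signs; sum ranks with positive sign and with negative sign.
W+ = 7 + 3.5 + 3.5 + 2 + 5.5 = 21.5
W- = 8 + 1 + 5.5 = 14.5
(Check: W+ + W- = 36 should equal n(n+1)/2 = 36.)
Step 4: Test statistic W = min(W+, W-) = 14.5.
Step 5: Ties in |d|, so use the tie-corrected normal approximation.
        E[W] = n(n+1)/4 = 8*9/4 = 18.
        Tie groups: |d|=4 (t=2), |d|=6 (t=2); sum(t^3 - t) = 12.
        Var[W] = n(n+1)(2n+1)/24 - sum(t^3-t)/48 = 1224/24 - 12/48 = 50.75.
        z = (W - E[W]) / sqrt(Var[W]) = (14.5 - 18) / 7.1239 = -0.4913.
        Two-sided p = 2*Phi(z) = 0.623212.
Step 6: alpha = 0.05. fail to reject H0.

W+ = 21.5, W- = 14.5, W = min = 14.5, p = 0.623212, fail to reject H0.


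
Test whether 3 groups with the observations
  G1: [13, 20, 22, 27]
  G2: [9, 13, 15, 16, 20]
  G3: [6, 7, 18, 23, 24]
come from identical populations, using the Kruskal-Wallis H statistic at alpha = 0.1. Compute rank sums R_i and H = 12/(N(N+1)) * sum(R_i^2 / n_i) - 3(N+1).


Step 1: Combine all N = 14 observations and assign midranks.
sorted (value, group, rank): (6,G3,1), (7,G3,2), (9,G2,3), (13,G1,4.5), (13,G2,4.5), (15,G2,6), (16,G2,7), (18,G3,8), (20,G1,9.5), (20,G2,9.5), (22,G1,11), (23,G3,12), (24,G3,13), (27,G1,14)
Step 2: Sum ranks within each group.
R_1 = 39 (n_1 = 4)
R_2 = 30 (n_2 = 5)
R_3 = 36 (n_3 = 5)
Step 3: H = 12/(N(N+1)) * sum(R_i^2/n_i) - 3(N+1)
     = 12/(14*15) * (39^2/4 + 30^2/5 + 36^2/5) - 3*15
     = 0.057143 * 819.45 - 45
     = 1.825714.
Step 4: Ties present; correction factor C = 1 - 12/(14^3 - 14) = 0.995604. Corrected H = 1.825714 / 0.995604 = 1.833775.
Step 5: Under H0, H ~ chi^2(2); p-value = 0.399761.
Step 6: alpha = 0.1. fail to reject H0.

H = 1.8338, df = 2, p = 0.399761, fail to reject H0.


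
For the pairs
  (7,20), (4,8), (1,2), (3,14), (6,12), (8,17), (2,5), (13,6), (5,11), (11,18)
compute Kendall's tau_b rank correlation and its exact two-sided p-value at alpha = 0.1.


Step 1: Enumerate the 45 unordered pairs (i,j) with i<j and classify each by sign(x_j-x_i) * sign(y_j-y_i).
  (1,2):dx=-3,dy=-12->C; (1,3):dx=-6,dy=-18->C; (1,4):dx=-4,dy=-6->C; (1,5):dx=-1,dy=-8->C
  (1,6):dx=+1,dy=-3->D; (1,7):dx=-5,dy=-15->C; (1,8):dx=+6,dy=-14->D; (1,9):dx=-2,dy=-9->C
  (1,10):dx=+4,dy=-2->D; (2,3):dx=-3,dy=-6->C; (2,4):dx=-1,dy=+6->D; (2,5):dx=+2,dy=+4->C
  (2,6):dx=+4,dy=+9->C; (2,7):dx=-2,dy=-3->C; (2,8):dx=+9,dy=-2->D; (2,9):dx=+1,dy=+3->C
  (2,10):dx=+7,dy=+10->C; (3,4):dx=+2,dy=+12->C; (3,5):dx=+5,dy=+10->C; (3,6):dx=+7,dy=+15->C
  (3,7):dx=+1,dy=+3->C; (3,8):dx=+12,dy=+4->C; (3,9):dx=+4,dy=+9->C; (3,10):dx=+10,dy=+16->C
  (4,5):dx=+3,dy=-2->D; (4,6):dx=+5,dy=+3->C; (4,7):dx=-1,dy=-9->C; (4,8):dx=+10,dy=-8->D
  (4,9):dx=+2,dy=-3->D; (4,10):dx=+8,dy=+4->C; (5,6):dx=+2,dy=+5->C; (5,7):dx=-4,dy=-7->C
  (5,8):dx=+7,dy=-6->D; (5,9):dx=-1,dy=-1->C; (5,10):dx=+5,dy=+6->C; (6,7):dx=-6,dy=-12->C
  (6,8):dx=+5,dy=-11->D; (6,9):dx=-3,dy=-6->C; (6,10):dx=+3,dy=+1->C; (7,8):dx=+11,dy=+1->C
  (7,9):dx=+3,dy=+6->C; (7,10):dx=+9,dy=+13->C; (8,9):dx=-8,dy=+5->D; (8,10):dx=-2,dy=+12->D
  (9,10):dx=+6,dy=+7->C
Step 2: C = 33, D = 12, total pairs = 45.
Step 3: tau = (C - D)/(n(n-1)/2) = (33 - 12)/45 = 0.466667.
Step 4: Exact two-sided p-value (enumerate n! = 3628800 permutations of y under H0): p = 0.072550.
Step 5: alpha = 0.1. reject H0.

tau_b = 0.4667 (C=33, D=12), p = 0.072550, reject H0.


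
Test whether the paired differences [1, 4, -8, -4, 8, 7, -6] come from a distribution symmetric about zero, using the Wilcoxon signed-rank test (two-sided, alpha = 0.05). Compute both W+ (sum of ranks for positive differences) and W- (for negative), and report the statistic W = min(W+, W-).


Step 1: Drop any zero differences (none here) and take |d_i|.
|d| = [1, 4, 8, 4, 8, 7, 6]
Step 2: Midrank |d_i| (ties get averaged ranks).
ranks: |1|->1, |4|->2.5, |8|->6.5, |4|->2.5, |8|->6.5, |7|->5, |6|->4
Step 3: Attach original signs; sum ranks with positive sign and with negative sign.
W+ = 1 + 2.5 + 6.5 + 5 = 15
W- = 6.5 + 2.5 + 4 = 13
(Check: W+ + W- = 28 should equal n(n+1)/2 = 28.)
Step 4: Test statistic W = min(W+, W-) = 13.
Step 5: Ties in |d|, so use the tie-corrected normal approximation.
        E[W] = n(n+1)/4 = 7*8/4 = 14.
        Tie groups: |d|=4 (t=2), |d|=8 (t=2); sum(t^3 - t) = 12.
        Var[W] = n(n+1)(2n+1)/24 - sum(t^3-t)/48 = 840/24 - 12/48 = 34.75.
        z = (W - E[W]) / sqrt(Var[W]) = (13 - 14) / 5.8949 = -0.1696.
        Two-sided p = 2*Phi(z) = 0.865295.
Step 6: alpha = 0.05. fail to reject H0.

W+ = 15, W- = 13, W = min = 13, p = 0.865295, fail to reject H0.


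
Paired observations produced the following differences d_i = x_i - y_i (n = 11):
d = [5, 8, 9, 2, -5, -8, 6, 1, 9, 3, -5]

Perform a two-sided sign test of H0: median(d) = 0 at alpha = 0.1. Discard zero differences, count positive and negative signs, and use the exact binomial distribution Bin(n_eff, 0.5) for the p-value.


Step 1: Discard zero differences. Original n = 11; n_eff = number of nonzero differences = 11.
Nonzero differences (with sign): +5, +8, +9, +2, -5, -8, +6, +1, +9, +3, -5
Step 2: Count signs: positive = 8, negative = 3.
Step 3: Under H0: P(positive) = 0.5, so the number of positives S ~ Bin(11, 0.5).
Step 4: Two-sided exact p-value = sum of Bin(11,0.5) probabilities at or below the observed probability = 0.226562.
Step 5: alpha = 0.1. fail to reject H0.

n_eff = 11, pos = 8, neg = 3, p = 0.226562, fail to reject H0.


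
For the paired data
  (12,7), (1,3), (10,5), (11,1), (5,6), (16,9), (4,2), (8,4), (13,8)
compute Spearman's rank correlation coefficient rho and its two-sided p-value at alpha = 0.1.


Step 1: Rank x and y separately (midranks; no ties here).
rank(x): 12->7, 1->1, 10->5, 11->6, 5->3, 16->9, 4->2, 8->4, 13->8
rank(y): 7->7, 3->3, 5->5, 1->1, 6->6, 9->9, 2->2, 4->4, 8->8
Step 2: d_i = R_x(i) - R_y(i); compute d_i^2.
  (7-7)^2=0, (1-3)^2=4, (5-5)^2=0, (6-1)^2=25, (3-6)^2=9, (9-9)^2=0, (2-2)^2=0, (4-4)^2=0, (8-8)^2=0
sum(d^2) = 38.
Step 3: rho = 1 - 6*38 / (9*(9^2 - 1)) = 1 - 228/720 = 0.683333.
Step 4: Under H0, t = rho * sqrt((n-2)/(1-rho^2)) = 2.4763 ~ t(7).
Step 5: Two-sided p-value from the t-distribution with 7 df = 0.042442.
Step 6: alpha = 0.1. reject H0.

rho = 0.6833, p = 0.042442, reject H0 at alpha = 0.1.


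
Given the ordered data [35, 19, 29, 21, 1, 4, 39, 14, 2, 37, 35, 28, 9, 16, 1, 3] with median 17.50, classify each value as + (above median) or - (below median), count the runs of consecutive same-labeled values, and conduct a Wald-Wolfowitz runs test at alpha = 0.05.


Step 1: Compute median = 17.50; label A = above, B = below.
Labels in order: AAAABBABBAAABBBB  (n_A = 8, n_B = 8)
Step 2: Count runs R = 6.
Step 3: Under H0 (random ordering), E[R] = 2*n_A*n_B/(n_A+n_B) + 1 = 2*8*8/16 + 1 = 9.0000.
        Var[R] = 2*n_A*n_B*(2*n_A*n_B - n_A - n_B) / ((n_A+n_B)^2 * (n_A+n_B-1)) = 14336/3840 = 3.7333.
        SD[R] = 1.9322.
Step 4: Continuity-corrected z = (R + 0.5 - E[R]) / SD[R] = (6 + 0.5 - 9.0000) / 1.9322 = -1.2939.
Step 5: Two-sided p-value via normal approximation = 2*(1 - Phi(|z|)) = 0.195709.
Step 6: alpha = 0.05. fail to reject H0.

R = 6, z = -1.2939, p = 0.195709, fail to reject H0.


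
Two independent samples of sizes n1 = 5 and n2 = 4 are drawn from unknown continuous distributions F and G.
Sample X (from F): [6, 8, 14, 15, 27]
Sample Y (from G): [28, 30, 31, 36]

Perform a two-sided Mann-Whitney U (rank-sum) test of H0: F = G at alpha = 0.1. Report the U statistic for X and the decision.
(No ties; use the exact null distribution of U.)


Step 1: Combine and sort all 9 observations; assign midranks.
sorted (value, group): (6,X), (8,X), (14,X), (15,X), (27,X), (28,Y), (30,Y), (31,Y), (36,Y)
ranks: 6->1, 8->2, 14->3, 15->4, 27->5, 28->6, 30->7, 31->8, 36->9
Step 2: Rank sum for X: R1 = 1 + 2 + 3 + 4 + 5 = 15.
Step 3: U_X = R1 - n1(n1+1)/2 = 15 - 5*6/2 = 15 - 15 = 0.
       U_Y = n1*n2 - U_X = 20 - 0 = 20.
Step 4: No ties, so the exact null distribution of U (based on enumerating the C(9,5) = 126 equally likely rank assignments) gives the two-sided p-value.
Step 5: p-value = 0.015873; compare to alpha = 0.1. reject H0.

U_X = 0, p = 0.015873, reject H0 at alpha = 0.1.


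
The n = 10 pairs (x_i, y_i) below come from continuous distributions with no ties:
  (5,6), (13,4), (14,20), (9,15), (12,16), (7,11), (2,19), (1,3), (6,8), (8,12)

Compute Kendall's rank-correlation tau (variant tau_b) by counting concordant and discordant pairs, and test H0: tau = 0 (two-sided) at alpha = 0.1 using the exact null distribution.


Step 1: Enumerate the 45 unordered pairs (i,j) with i<j and classify each by sign(x_j-x_i) * sign(y_j-y_i).
  (1,2):dx=+8,dy=-2->D; (1,3):dx=+9,dy=+14->C; (1,4):dx=+4,dy=+9->C; (1,5):dx=+7,dy=+10->C
  (1,6):dx=+2,dy=+5->C; (1,7):dx=-3,dy=+13->D; (1,8):dx=-4,dy=-3->C; (1,9):dx=+1,dy=+2->C
  (1,10):dx=+3,dy=+6->C; (2,3):dx=+1,dy=+16->C; (2,4):dx=-4,dy=+11->D; (2,5):dx=-1,dy=+12->D
  (2,6):dx=-6,dy=+7->D; (2,7):dx=-11,dy=+15->D; (2,8):dx=-12,dy=-1->C; (2,9):dx=-7,dy=+4->D
  (2,10):dx=-5,dy=+8->D; (3,4):dx=-5,dy=-5->C; (3,5):dx=-2,dy=-4->C; (3,6):dx=-7,dy=-9->C
  (3,7):dx=-12,dy=-1->C; (3,8):dx=-13,dy=-17->C; (3,9):dx=-8,dy=-12->C; (3,10):dx=-6,dy=-8->C
  (4,5):dx=+3,dy=+1->C; (4,6):dx=-2,dy=-4->C; (4,7):dx=-7,dy=+4->D; (4,8):dx=-8,dy=-12->C
  (4,9):dx=-3,dy=-7->C; (4,10):dx=-1,dy=-3->C; (5,6):dx=-5,dy=-5->C; (5,7):dx=-10,dy=+3->D
  (5,8):dx=-11,dy=-13->C; (5,9):dx=-6,dy=-8->C; (5,10):dx=-4,dy=-4->C; (6,7):dx=-5,dy=+8->D
  (6,8):dx=-6,dy=-8->C; (6,9):dx=-1,dy=-3->C; (6,10):dx=+1,dy=+1->C; (7,8):dx=-1,dy=-16->C
  (7,9):dx=+4,dy=-11->D; (7,10):dx=+6,dy=-7->D; (8,9):dx=+5,dy=+5->C; (8,10):dx=+7,dy=+9->C
  (9,10):dx=+2,dy=+4->C
Step 2: C = 32, D = 13, total pairs = 45.
Step 3: tau = (C - D)/(n(n-1)/2) = (32 - 13)/45 = 0.422222.
Step 4: Exact two-sided p-value (enumerate n! = 3628800 permutations of y under H0): p = 0.108313.
Step 5: alpha = 0.1. fail to reject H0.

tau_b = 0.4222 (C=32, D=13), p = 0.108313, fail to reject H0.


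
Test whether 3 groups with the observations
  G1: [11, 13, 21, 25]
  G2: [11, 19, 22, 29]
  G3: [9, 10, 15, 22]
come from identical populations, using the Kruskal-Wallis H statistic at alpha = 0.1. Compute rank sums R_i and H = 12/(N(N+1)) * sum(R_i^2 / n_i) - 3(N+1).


Step 1: Combine all N = 12 observations and assign midranks.
sorted (value, group, rank): (9,G3,1), (10,G3,2), (11,G1,3.5), (11,G2,3.5), (13,G1,5), (15,G3,6), (19,G2,7), (21,G1,8), (22,G2,9.5), (22,G3,9.5), (25,G1,11), (29,G2,12)
Step 2: Sum ranks within each group.
R_1 = 27.5 (n_1 = 4)
R_2 = 32 (n_2 = 4)
R_3 = 18.5 (n_3 = 4)
Step 3: H = 12/(N(N+1)) * sum(R_i^2/n_i) - 3(N+1)
     = 12/(12*13) * (27.5^2/4 + 32^2/4 + 18.5^2/4) - 3*13
     = 0.076923 * 530.625 - 39
     = 1.817308.
Step 4: Ties present; correction factor C = 1 - 12/(12^3 - 12) = 0.993007. Corrected H = 1.817308 / 0.993007 = 1.830106.
Step 5: Under H0, H ~ chi^2(2); p-value = 0.400495.
Step 6: alpha = 0.1. fail to reject H0.

H = 1.8301, df = 2, p = 0.400495, fail to reject H0.


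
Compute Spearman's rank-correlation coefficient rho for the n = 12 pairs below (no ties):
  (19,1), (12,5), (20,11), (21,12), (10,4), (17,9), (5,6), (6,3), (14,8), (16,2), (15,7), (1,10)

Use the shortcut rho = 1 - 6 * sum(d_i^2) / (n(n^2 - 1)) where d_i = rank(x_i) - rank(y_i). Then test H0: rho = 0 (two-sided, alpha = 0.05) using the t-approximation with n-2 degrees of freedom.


Step 1: Rank x and y separately (midranks; no ties here).
rank(x): 19->10, 12->5, 20->11, 21->12, 10->4, 17->9, 5->2, 6->3, 14->6, 16->8, 15->7, 1->1
rank(y): 1->1, 5->5, 11->11, 12->12, 4->4, 9->9, 6->6, 3->3, 8->8, 2->2, 7->7, 10->10
Step 2: d_i = R_x(i) - R_y(i); compute d_i^2.
  (10-1)^2=81, (5-5)^2=0, (11-11)^2=0, (12-12)^2=0, (4-4)^2=0, (9-9)^2=0, (2-6)^2=16, (3-3)^2=0, (6-8)^2=4, (8-2)^2=36, (7-7)^2=0, (1-10)^2=81
sum(d^2) = 218.
Step 3: rho = 1 - 6*218 / (12*(12^2 - 1)) = 1 - 1308/1716 = 0.237762.
Step 4: Under H0, t = rho * sqrt((n-2)/(1-rho^2)) = 0.7741 ~ t(10).
Step 5: Two-sided p-value from the t-distribution with 10 df = 0.456801.
Step 6: alpha = 0.05. fail to reject H0.

rho = 0.2378, p = 0.456801, fail to reject H0 at alpha = 0.05.


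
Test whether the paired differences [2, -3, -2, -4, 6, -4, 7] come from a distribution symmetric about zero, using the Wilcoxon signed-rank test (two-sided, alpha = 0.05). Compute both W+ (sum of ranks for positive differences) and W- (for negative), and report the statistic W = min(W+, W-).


Step 1: Drop any zero differences (none here) and take |d_i|.
|d| = [2, 3, 2, 4, 6, 4, 7]
Step 2: Midrank |d_i| (ties get averaged ranks).
ranks: |2|->1.5, |3|->3, |2|->1.5, |4|->4.5, |6|->6, |4|->4.5, |7|->7
Step 3: Attach original signs; sum ranks with positive sign and with negative sign.
W+ = 1.5 + 6 + 7 = 14.5
W- = 3 + 1.5 + 4.5 + 4.5 = 13.5
(Check: W+ + W- = 28 should equal n(n+1)/2 = 28.)
Step 4: Test statistic W = min(W+, W-) = 13.5.
Step 5: Ties in |d|, so use the tie-corrected normal approximation.
        E[W] = n(n+1)/4 = 7*8/4 = 14.
        Tie groups: |d|=2 (t=2), |d|=4 (t=2); sum(t^3 - t) = 12.
        Var[W] = n(n+1)(2n+1)/24 - sum(t^3-t)/48 = 840/24 - 12/48 = 34.75.
        z = (W - E[W]) / sqrt(Var[W]) = (13.5 - 14) / 5.8949 = -0.0848.
        Two-sided p = 2*Phi(z) = 0.932405.
Step 6: alpha = 0.05. fail to reject H0.

W+ = 14.5, W- = 13.5, W = min = 13.5, p = 0.932405, fail to reject H0.


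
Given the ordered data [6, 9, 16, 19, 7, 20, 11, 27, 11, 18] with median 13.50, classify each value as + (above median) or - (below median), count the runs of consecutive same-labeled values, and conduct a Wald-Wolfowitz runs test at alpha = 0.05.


Step 1: Compute median = 13.50; label A = above, B = below.
Labels in order: BBAABABABA  (n_A = 5, n_B = 5)
Step 2: Count runs R = 8.
Step 3: Under H0 (random ordering), E[R] = 2*n_A*n_B/(n_A+n_B) + 1 = 2*5*5/10 + 1 = 6.0000.
        Var[R] = 2*n_A*n_B*(2*n_A*n_B - n_A - n_B) / ((n_A+n_B)^2 * (n_A+n_B-1)) = 2000/900 = 2.2222.
        SD[R] = 1.4907.
Step 4: Continuity-corrected z = (R - 0.5 - E[R]) / SD[R] = (8 - 0.5 - 6.0000) / 1.4907 = 1.0062.
Step 5: Two-sided p-value via normal approximation = 2*(1 - Phi(|z|)) = 0.314305.
Step 6: alpha = 0.05. fail to reject H0.

R = 8, z = 1.0062, p = 0.314305, fail to reject H0.


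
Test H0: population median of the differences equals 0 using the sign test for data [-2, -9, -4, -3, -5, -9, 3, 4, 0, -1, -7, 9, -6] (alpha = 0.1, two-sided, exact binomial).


Step 1: Discard zero differences. Original n = 13; n_eff = number of nonzero differences = 12.
Nonzero differences (with sign): -2, -9, -4, -3, -5, -9, +3, +4, -1, -7, +9, -6
Step 2: Count signs: positive = 3, negative = 9.
Step 3: Under H0: P(positive) = 0.5, so the number of positives S ~ Bin(12, 0.5).
Step 4: Two-sided exact p-value = sum of Bin(12,0.5) probabilities at or below the observed probability = 0.145996.
Step 5: alpha = 0.1. fail to reject H0.

n_eff = 12, pos = 3, neg = 9, p = 0.145996, fail to reject H0.


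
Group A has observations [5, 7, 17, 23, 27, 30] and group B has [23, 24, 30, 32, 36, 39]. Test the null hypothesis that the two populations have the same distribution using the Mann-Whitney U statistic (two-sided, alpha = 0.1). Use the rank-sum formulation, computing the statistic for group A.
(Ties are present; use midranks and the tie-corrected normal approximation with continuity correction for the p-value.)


Step 1: Combine and sort all 12 observations; assign midranks.
sorted (value, group): (5,X), (7,X), (17,X), (23,X), (23,Y), (24,Y), (27,X), (30,X), (30,Y), (32,Y), (36,Y), (39,Y)
ranks: 5->1, 7->2, 17->3, 23->4.5, 23->4.5, 24->6, 27->7, 30->8.5, 30->8.5, 32->10, 36->11, 39->12
Step 2: Rank sum for X: R1 = 1 + 2 + 3 + 4.5 + 7 + 8.5 = 26.
Step 3: U_X = R1 - n1(n1+1)/2 = 26 - 6*7/2 = 26 - 21 = 5.
       U_Y = n1*n2 - U_X = 36 - 5 = 31.
Step 4: Ties are present, so use the tie-corrected normal approximation (with continuity correction) for the p-value.
Step 5: p-value = 0.044576; compare to alpha = 0.1. reject H0.

U_X = 5, p = 0.044576, reject H0 at alpha = 0.1.


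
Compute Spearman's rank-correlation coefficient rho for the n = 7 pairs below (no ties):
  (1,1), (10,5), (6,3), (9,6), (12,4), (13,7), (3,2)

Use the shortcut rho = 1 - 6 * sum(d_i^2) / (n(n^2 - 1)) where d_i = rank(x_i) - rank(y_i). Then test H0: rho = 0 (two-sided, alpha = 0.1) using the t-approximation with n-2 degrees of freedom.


Step 1: Rank x and y separately (midranks; no ties here).
rank(x): 1->1, 10->5, 6->3, 9->4, 12->6, 13->7, 3->2
rank(y): 1->1, 5->5, 3->3, 6->6, 4->4, 7->7, 2->2
Step 2: d_i = R_x(i) - R_y(i); compute d_i^2.
  (1-1)^2=0, (5-5)^2=0, (3-3)^2=0, (4-6)^2=4, (6-4)^2=4, (7-7)^2=0, (2-2)^2=0
sum(d^2) = 8.
Step 3: rho = 1 - 6*8 / (7*(7^2 - 1)) = 1 - 48/336 = 0.857143.
Step 4: Under H0, t = rho * sqrt((n-2)/(1-rho^2)) = 3.7210 ~ t(5).
Step 5: Two-sided p-value from the t-distribution with 5 df = 0.013697.
Step 6: alpha = 0.1. reject H0.

rho = 0.8571, p = 0.013697, reject H0 at alpha = 0.1.


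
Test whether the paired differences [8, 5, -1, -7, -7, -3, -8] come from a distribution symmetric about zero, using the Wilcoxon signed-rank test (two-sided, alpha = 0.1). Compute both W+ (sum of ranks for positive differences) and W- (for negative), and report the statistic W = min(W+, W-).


Step 1: Drop any zero differences (none here) and take |d_i|.
|d| = [8, 5, 1, 7, 7, 3, 8]
Step 2: Midrank |d_i| (ties get averaged ranks).
ranks: |8|->6.5, |5|->3, |1|->1, |7|->4.5, |7|->4.5, |3|->2, |8|->6.5
Step 3: Attach original signs; sum ranks with positive sign and with negative sign.
W+ = 6.5 + 3 = 9.5
W- = 1 + 4.5 + 4.5 + 2 + 6.5 = 18.5
(Check: W+ + W- = 28 should equal n(n+1)/2 = 28.)
Step 4: Test statistic W = min(W+, W-) = 9.5.
Step 5: Ties in |d|, so use the tie-corrected normal approximation.
        E[W] = n(n+1)/4 = 7*8/4 = 14.
        Tie groups: |d|=7 (t=2), |d|=8 (t=2); sum(t^3 - t) = 12.
        Var[W] = n(n+1)(2n+1)/24 - sum(t^3-t)/48 = 840/24 - 12/48 = 34.75.
        z = (W - E[W]) / sqrt(Var[W]) = (9.5 - 14) / 5.8949 = -0.7634.
        Two-sided p = 2*Phi(z) = 0.445243.
Step 6: alpha = 0.1. fail to reject H0.

W+ = 9.5, W- = 18.5, W = min = 9.5, p = 0.445243, fail to reject H0.


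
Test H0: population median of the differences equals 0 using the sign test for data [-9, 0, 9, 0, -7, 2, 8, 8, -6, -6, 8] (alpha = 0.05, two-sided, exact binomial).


Step 1: Discard zero differences. Original n = 11; n_eff = number of nonzero differences = 9.
Nonzero differences (with sign): -9, +9, -7, +2, +8, +8, -6, -6, +8
Step 2: Count signs: positive = 5, negative = 4.
Step 3: Under H0: P(positive) = 0.5, so the number of positives S ~ Bin(9, 0.5).
Step 4: Two-sided exact p-value = sum of Bin(9,0.5) probabilities at or below the observed probability = 1.000000.
Step 5: alpha = 0.05. fail to reject H0.

n_eff = 9, pos = 5, neg = 4, p = 1.000000, fail to reject H0.


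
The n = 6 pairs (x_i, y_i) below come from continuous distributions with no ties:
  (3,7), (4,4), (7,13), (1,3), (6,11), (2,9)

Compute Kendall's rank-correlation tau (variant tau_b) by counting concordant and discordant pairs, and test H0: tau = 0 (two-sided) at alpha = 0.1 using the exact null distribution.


Step 1: Enumerate the 15 unordered pairs (i,j) with i<j and classify each by sign(x_j-x_i) * sign(y_j-y_i).
  (1,2):dx=+1,dy=-3->D; (1,3):dx=+4,dy=+6->C; (1,4):dx=-2,dy=-4->C; (1,5):dx=+3,dy=+4->C
  (1,6):dx=-1,dy=+2->D; (2,3):dx=+3,dy=+9->C; (2,4):dx=-3,dy=-1->C; (2,5):dx=+2,dy=+7->C
  (2,6):dx=-2,dy=+5->D; (3,4):dx=-6,dy=-10->C; (3,5):dx=-1,dy=-2->C; (3,6):dx=-5,dy=-4->C
  (4,5):dx=+5,dy=+8->C; (4,6):dx=+1,dy=+6->C; (5,6):dx=-4,dy=-2->C
Step 2: C = 12, D = 3, total pairs = 15.
Step 3: tau = (C - D)/(n(n-1)/2) = (12 - 3)/15 = 0.600000.
Step 4: Exact two-sided p-value (enumerate n! = 720 permutations of y under H0): p = 0.136111.
Step 5: alpha = 0.1. fail to reject H0.

tau_b = 0.6000 (C=12, D=3), p = 0.136111, fail to reject H0.


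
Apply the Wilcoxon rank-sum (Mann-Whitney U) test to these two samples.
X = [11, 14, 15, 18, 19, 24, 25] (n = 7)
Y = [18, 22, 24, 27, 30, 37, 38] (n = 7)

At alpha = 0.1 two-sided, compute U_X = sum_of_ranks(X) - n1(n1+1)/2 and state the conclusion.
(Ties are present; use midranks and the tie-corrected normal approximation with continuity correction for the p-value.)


Step 1: Combine and sort all 14 observations; assign midranks.
sorted (value, group): (11,X), (14,X), (15,X), (18,X), (18,Y), (19,X), (22,Y), (24,X), (24,Y), (25,X), (27,Y), (30,Y), (37,Y), (38,Y)
ranks: 11->1, 14->2, 15->3, 18->4.5, 18->4.5, 19->6, 22->7, 24->8.5, 24->8.5, 25->10, 27->11, 30->12, 37->13, 38->14
Step 2: Rank sum for X: R1 = 1 + 2 + 3 + 4.5 + 6 + 8.5 + 10 = 35.
Step 3: U_X = R1 - n1(n1+1)/2 = 35 - 7*8/2 = 35 - 28 = 7.
       U_Y = n1*n2 - U_X = 49 - 7 = 42.
Step 4: Ties are present, so use the tie-corrected normal approximation (with continuity correction) for the p-value.
Step 5: p-value = 0.029483; compare to alpha = 0.1. reject H0.

U_X = 7, p = 0.029483, reject H0 at alpha = 0.1.


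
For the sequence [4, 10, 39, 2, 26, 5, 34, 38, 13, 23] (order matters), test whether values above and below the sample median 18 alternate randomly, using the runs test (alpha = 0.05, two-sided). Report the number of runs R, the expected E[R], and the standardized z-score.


Step 1: Compute median = 18; label A = above, B = below.
Labels in order: BBABABAABA  (n_A = 5, n_B = 5)
Step 2: Count runs R = 8.
Step 3: Under H0 (random ordering), E[R] = 2*n_A*n_B/(n_A+n_B) + 1 = 2*5*5/10 + 1 = 6.0000.
        Var[R] = 2*n_A*n_B*(2*n_A*n_B - n_A - n_B) / ((n_A+n_B)^2 * (n_A+n_B-1)) = 2000/900 = 2.2222.
        SD[R] = 1.4907.
Step 4: Continuity-corrected z = (R - 0.5 - E[R]) / SD[R] = (8 - 0.5 - 6.0000) / 1.4907 = 1.0062.
Step 5: Two-sided p-value via normal approximation = 2*(1 - Phi(|z|)) = 0.314305.
Step 6: alpha = 0.05. fail to reject H0.

R = 8, z = 1.0062, p = 0.314305, fail to reject H0.


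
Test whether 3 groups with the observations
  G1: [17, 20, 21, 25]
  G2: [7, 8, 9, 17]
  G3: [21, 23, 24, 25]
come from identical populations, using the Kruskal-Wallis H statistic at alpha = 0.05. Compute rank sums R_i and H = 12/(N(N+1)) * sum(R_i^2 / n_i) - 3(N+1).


Step 1: Combine all N = 12 observations and assign midranks.
sorted (value, group, rank): (7,G2,1), (8,G2,2), (9,G2,3), (17,G1,4.5), (17,G2,4.5), (20,G1,6), (21,G1,7.5), (21,G3,7.5), (23,G3,9), (24,G3,10), (25,G1,11.5), (25,G3,11.5)
Step 2: Sum ranks within each group.
R_1 = 29.5 (n_1 = 4)
R_2 = 10.5 (n_2 = 4)
R_3 = 38 (n_3 = 4)
Step 3: H = 12/(N(N+1)) * sum(R_i^2/n_i) - 3(N+1)
     = 12/(12*13) * (29.5^2/4 + 10.5^2/4 + 38^2/4) - 3*13
     = 0.076923 * 606.125 - 39
     = 7.625000.
Step 4: Ties present; correction factor C = 1 - 18/(12^3 - 12) = 0.989510. Corrected H = 7.625000 / 0.989510 = 7.705830.
Step 5: Under H0, H ~ chi^2(2); p-value = 0.021218.
Step 6: alpha = 0.05. reject H0.

H = 7.7058, df = 2, p = 0.021218, reject H0.


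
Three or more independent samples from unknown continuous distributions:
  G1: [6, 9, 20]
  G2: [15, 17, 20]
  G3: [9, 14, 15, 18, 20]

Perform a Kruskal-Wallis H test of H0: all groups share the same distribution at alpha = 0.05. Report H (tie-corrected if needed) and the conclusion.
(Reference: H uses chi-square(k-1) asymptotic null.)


Step 1: Combine all N = 11 observations and assign midranks.
sorted (value, group, rank): (6,G1,1), (9,G1,2.5), (9,G3,2.5), (14,G3,4), (15,G2,5.5), (15,G3,5.5), (17,G2,7), (18,G3,8), (20,G1,10), (20,G2,10), (20,G3,10)
Step 2: Sum ranks within each group.
R_1 = 13.5 (n_1 = 3)
R_2 = 22.5 (n_2 = 3)
R_3 = 30 (n_3 = 5)
Step 3: H = 12/(N(N+1)) * sum(R_i^2/n_i) - 3(N+1)
     = 12/(11*12) * (13.5^2/3 + 22.5^2/3 + 30^2/5) - 3*12
     = 0.090909 * 409.5 - 36
     = 1.227273.
Step 4: Ties present; correction factor C = 1 - 36/(11^3 - 11) = 0.972727. Corrected H = 1.227273 / 0.972727 = 1.261682.
Step 5: Under H0, H ~ chi^2(2); p-value = 0.532144.
Step 6: alpha = 0.05. fail to reject H0.

H = 1.2617, df = 2, p = 0.532144, fail to reject H0.


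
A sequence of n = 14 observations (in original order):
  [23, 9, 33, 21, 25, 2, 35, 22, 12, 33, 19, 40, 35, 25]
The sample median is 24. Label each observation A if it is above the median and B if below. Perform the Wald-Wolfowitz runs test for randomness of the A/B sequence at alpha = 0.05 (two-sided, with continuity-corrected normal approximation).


Step 1: Compute median = 24; label A = above, B = below.
Labels in order: BBABABABBABAAA  (n_A = 7, n_B = 7)
Step 2: Count runs R = 10.
Step 3: Under H0 (random ordering), E[R] = 2*n_A*n_B/(n_A+n_B) + 1 = 2*7*7/14 + 1 = 8.0000.
        Var[R] = 2*n_A*n_B*(2*n_A*n_B - n_A - n_B) / ((n_A+n_B)^2 * (n_A+n_B-1)) = 8232/2548 = 3.2308.
        SD[R] = 1.7974.
Step 4: Continuity-corrected z = (R - 0.5 - E[R]) / SD[R] = (10 - 0.5 - 8.0000) / 1.7974 = 0.8345.
Step 5: Two-sided p-value via normal approximation = 2*(1 - Phi(|z|)) = 0.403986.
Step 6: alpha = 0.05. fail to reject H0.

R = 10, z = 0.8345, p = 0.403986, fail to reject H0.


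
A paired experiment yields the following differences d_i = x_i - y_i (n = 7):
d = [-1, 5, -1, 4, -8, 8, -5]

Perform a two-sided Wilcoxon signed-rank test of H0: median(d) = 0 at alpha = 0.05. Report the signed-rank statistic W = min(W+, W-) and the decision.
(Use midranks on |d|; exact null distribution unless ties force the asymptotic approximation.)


Step 1: Drop any zero differences (none here) and take |d_i|.
|d| = [1, 5, 1, 4, 8, 8, 5]
Step 2: Midrank |d_i| (ties get averaged ranks).
ranks: |1|->1.5, |5|->4.5, |1|->1.5, |4|->3, |8|->6.5, |8|->6.5, |5|->4.5
Step 3: Attach original signs; sum ranks with positive sign and with negative sign.
W+ = 4.5 + 3 + 6.5 = 14
W- = 1.5 + 1.5 + 6.5 + 4.5 = 14
(Check: W+ + W- = 28 should equal n(n+1)/2 = 28.)
Step 4: Test statistic W = min(W+, W-) = 14.
Step 5: Ties in |d|, so use the tie-corrected normal approximation.
        E[W] = n(n+1)/4 = 7*8/4 = 14.
        Tie groups: |d|=1 (t=2), |d|=5 (t=2), |d|=8 (t=2); sum(t^3 - t) = 18.
        Var[W] = n(n+1)(2n+1)/24 - sum(t^3-t)/48 = 840/24 - 18/48 = 34.625.
        z = (W - E[W]) / sqrt(Var[W]) = (14 - 14) / 5.8843 = 0.0000.
        Two-sided p = 2*Phi(z) = 1.000000.
Step 6: alpha = 0.05. fail to reject H0.

W+ = 14, W- = 14, W = min = 14, p = 1.000000, fail to reject H0.


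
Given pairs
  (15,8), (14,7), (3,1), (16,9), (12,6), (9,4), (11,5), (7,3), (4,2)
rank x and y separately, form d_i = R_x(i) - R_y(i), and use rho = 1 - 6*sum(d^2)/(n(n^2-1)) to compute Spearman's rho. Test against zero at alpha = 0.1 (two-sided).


Step 1: Rank x and y separately (midranks; no ties here).
rank(x): 15->8, 14->7, 3->1, 16->9, 12->6, 9->4, 11->5, 7->3, 4->2
rank(y): 8->8, 7->7, 1->1, 9->9, 6->6, 4->4, 5->5, 3->3, 2->2
Step 2: d_i = R_x(i) - R_y(i); compute d_i^2.
  (8-8)^2=0, (7-7)^2=0, (1-1)^2=0, (9-9)^2=0, (6-6)^2=0, (4-4)^2=0, (5-5)^2=0, (3-3)^2=0, (2-2)^2=0
sum(d^2) = 0.
Step 3: rho = 1 - 6*0 / (9*(9^2 - 1)) = 1 - 0/720 = 1.000000.
Step 5: Two-sided p-value from the t-distribution with 7 df = 0.000000.
Step 6: alpha = 0.1. reject H0.

rho = 1.0000, p = 0.000000, reject H0 at alpha = 0.1.


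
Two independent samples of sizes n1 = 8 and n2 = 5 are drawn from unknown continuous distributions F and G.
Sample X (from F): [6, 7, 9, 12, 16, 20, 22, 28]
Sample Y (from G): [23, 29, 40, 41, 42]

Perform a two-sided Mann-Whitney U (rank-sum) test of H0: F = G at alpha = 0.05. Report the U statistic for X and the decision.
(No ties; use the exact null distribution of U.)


Step 1: Combine and sort all 13 observations; assign midranks.
sorted (value, group): (6,X), (7,X), (9,X), (12,X), (16,X), (20,X), (22,X), (23,Y), (28,X), (29,Y), (40,Y), (41,Y), (42,Y)
ranks: 6->1, 7->2, 9->3, 12->4, 16->5, 20->6, 22->7, 23->8, 28->9, 29->10, 40->11, 41->12, 42->13
Step 2: Rank sum for X: R1 = 1 + 2 + 3 + 4 + 5 + 6 + 7 + 9 = 37.
Step 3: U_X = R1 - n1(n1+1)/2 = 37 - 8*9/2 = 37 - 36 = 1.
       U_Y = n1*n2 - U_X = 40 - 1 = 39.
Step 4: No ties, so the exact null distribution of U (based on enumerating the C(13,8) = 1287 equally likely rank assignments) gives the two-sided p-value.
Step 5: p-value = 0.003108; compare to alpha = 0.05. reject H0.

U_X = 1, p = 0.003108, reject H0 at alpha = 0.05.


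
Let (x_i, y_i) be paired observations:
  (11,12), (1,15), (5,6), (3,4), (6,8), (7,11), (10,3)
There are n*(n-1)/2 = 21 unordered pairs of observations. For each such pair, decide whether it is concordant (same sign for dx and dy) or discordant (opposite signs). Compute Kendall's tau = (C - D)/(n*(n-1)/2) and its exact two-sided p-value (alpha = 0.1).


Step 1: Enumerate the 21 unordered pairs (i,j) with i<j and classify each by sign(x_j-x_i) * sign(y_j-y_i).
  (1,2):dx=-10,dy=+3->D; (1,3):dx=-6,dy=-6->C; (1,4):dx=-8,dy=-8->C; (1,5):dx=-5,dy=-4->C
  (1,6):dx=-4,dy=-1->C; (1,7):dx=-1,dy=-9->C; (2,3):dx=+4,dy=-9->D; (2,4):dx=+2,dy=-11->D
  (2,5):dx=+5,dy=-7->D; (2,6):dx=+6,dy=-4->D; (2,7):dx=+9,dy=-12->D; (3,4):dx=-2,dy=-2->C
  (3,5):dx=+1,dy=+2->C; (3,6):dx=+2,dy=+5->C; (3,7):dx=+5,dy=-3->D; (4,5):dx=+3,dy=+4->C
  (4,6):dx=+4,dy=+7->C; (4,7):dx=+7,dy=-1->D; (5,6):dx=+1,dy=+3->C; (5,7):dx=+4,dy=-5->D
  (6,7):dx=+3,dy=-8->D
Step 2: C = 11, D = 10, total pairs = 21.
Step 3: tau = (C - D)/(n(n-1)/2) = (11 - 10)/21 = 0.047619.
Step 4: Exact two-sided p-value (enumerate n! = 5040 permutations of y under H0): p = 1.000000.
Step 5: alpha = 0.1. fail to reject H0.

tau_b = 0.0476 (C=11, D=10), p = 1.000000, fail to reject H0.


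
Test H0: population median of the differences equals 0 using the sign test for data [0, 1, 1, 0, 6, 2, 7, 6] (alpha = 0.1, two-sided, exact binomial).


Step 1: Discard zero differences. Original n = 8; n_eff = number of nonzero differences = 6.
Nonzero differences (with sign): +1, +1, +6, +2, +7, +6
Step 2: Count signs: positive = 6, negative = 0.
Step 3: Under H0: P(positive) = 0.5, so the number of positives S ~ Bin(6, 0.5).
Step 4: Two-sided exact p-value = sum of Bin(6,0.5) probabilities at or below the observed probability = 0.031250.
Step 5: alpha = 0.1. reject H0.

n_eff = 6, pos = 6, neg = 0, p = 0.031250, reject H0.


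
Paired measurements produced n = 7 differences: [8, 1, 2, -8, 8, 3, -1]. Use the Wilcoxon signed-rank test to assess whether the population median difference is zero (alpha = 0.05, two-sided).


Step 1: Drop any zero differences (none here) and take |d_i|.
|d| = [8, 1, 2, 8, 8, 3, 1]
Step 2: Midrank |d_i| (ties get averaged ranks).
ranks: |8|->6, |1|->1.5, |2|->3, |8|->6, |8|->6, |3|->4, |1|->1.5
Step 3: Attach original signs; sum ranks with positive sign and with negative sign.
W+ = 6 + 1.5 + 3 + 6 + 4 = 20.5
W- = 6 + 1.5 = 7.5
(Check: W+ + W- = 28 should equal n(n+1)/2 = 28.)
Step 4: Test statistic W = min(W+, W-) = 7.5.
Step 5: Ties in |d|, so use the tie-corrected normal approximation.
        E[W] = n(n+1)/4 = 7*8/4 = 14.
        Tie groups: |d|=1 (t=2), |d|=8 (t=3); sum(t^3 - t) = 30.
        Var[W] = n(n+1)(2n+1)/24 - sum(t^3-t)/48 = 840/24 - 30/48 = 34.375.
        z = (W - E[W]) / sqrt(Var[W]) = (7.5 - 14) / 5.8630 = -1.1086.
        Two-sided p = 2*Phi(z) = 0.267584.
Step 6: alpha = 0.05. fail to reject H0.

W+ = 20.5, W- = 7.5, W = min = 7.5, p = 0.267584, fail to reject H0.


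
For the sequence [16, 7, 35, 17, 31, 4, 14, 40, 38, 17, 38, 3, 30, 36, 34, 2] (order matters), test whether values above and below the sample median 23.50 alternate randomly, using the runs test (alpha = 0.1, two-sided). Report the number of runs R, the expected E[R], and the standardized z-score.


Step 1: Compute median = 23.50; label A = above, B = below.
Labels in order: BBABABBAABABAAAB  (n_A = 8, n_B = 8)
Step 2: Count runs R = 11.
Step 3: Under H0 (random ordering), E[R] = 2*n_A*n_B/(n_A+n_B) + 1 = 2*8*8/16 + 1 = 9.0000.
        Var[R] = 2*n_A*n_B*(2*n_A*n_B - n_A - n_B) / ((n_A+n_B)^2 * (n_A+n_B-1)) = 14336/3840 = 3.7333.
        SD[R] = 1.9322.
Step 4: Continuity-corrected z = (R - 0.5 - E[R]) / SD[R] = (11 - 0.5 - 9.0000) / 1.9322 = 0.7763.
Step 5: Two-sided p-value via normal approximation = 2*(1 - Phi(|z|)) = 0.437558.
Step 6: alpha = 0.1. fail to reject H0.

R = 11, z = 0.7763, p = 0.437558, fail to reject H0.


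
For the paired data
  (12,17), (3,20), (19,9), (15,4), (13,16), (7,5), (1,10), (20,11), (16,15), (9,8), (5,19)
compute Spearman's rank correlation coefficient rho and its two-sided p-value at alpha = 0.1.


Step 1: Rank x and y separately (midranks; no ties here).
rank(x): 12->6, 3->2, 19->10, 15->8, 13->7, 7->4, 1->1, 20->11, 16->9, 9->5, 5->3
rank(y): 17->9, 20->11, 9->4, 4->1, 16->8, 5->2, 10->5, 11->6, 15->7, 8->3, 19->10
Step 2: d_i = R_x(i) - R_y(i); compute d_i^2.
  (6-9)^2=9, (2-11)^2=81, (10-4)^2=36, (8-1)^2=49, (7-8)^2=1, (4-2)^2=4, (1-5)^2=16, (11-6)^2=25, (9-7)^2=4, (5-3)^2=4, (3-10)^2=49
sum(d^2) = 278.
Step 3: rho = 1 - 6*278 / (11*(11^2 - 1)) = 1 - 1668/1320 = -0.263636.
Step 4: Under H0, t = rho * sqrt((n-2)/(1-rho^2)) = -0.8199 ~ t(9).
Step 5: Two-sided p-value from the t-distribution with 9 df = 0.433441.
Step 6: alpha = 0.1. fail to reject H0.

rho = -0.2636, p = 0.433441, fail to reject H0 at alpha = 0.1.


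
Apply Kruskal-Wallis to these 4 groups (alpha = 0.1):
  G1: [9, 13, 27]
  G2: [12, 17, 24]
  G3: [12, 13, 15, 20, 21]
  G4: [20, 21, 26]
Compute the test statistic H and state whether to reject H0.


Step 1: Combine all N = 14 observations and assign midranks.
sorted (value, group, rank): (9,G1,1), (12,G2,2.5), (12,G3,2.5), (13,G1,4.5), (13,G3,4.5), (15,G3,6), (17,G2,7), (20,G3,8.5), (20,G4,8.5), (21,G3,10.5), (21,G4,10.5), (24,G2,12), (26,G4,13), (27,G1,14)
Step 2: Sum ranks within each group.
R_1 = 19.5 (n_1 = 3)
R_2 = 21.5 (n_2 = 3)
R_3 = 32 (n_3 = 5)
R_4 = 32 (n_4 = 3)
Step 3: H = 12/(N(N+1)) * sum(R_i^2/n_i) - 3(N+1)
     = 12/(14*15) * (19.5^2/3 + 21.5^2/3 + 32^2/5 + 32^2/3) - 3*15
     = 0.057143 * 826.967 - 45
     = 2.255238.
Step 4: Ties present; correction factor C = 1 - 24/(14^3 - 14) = 0.991209. Corrected H = 2.255238 / 0.991209 = 2.275240.
Step 5: Under H0, H ~ chi^2(3); p-value = 0.517281.
Step 6: alpha = 0.1. fail to reject H0.

H = 2.2752, df = 3, p = 0.517281, fail to reject H0.
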